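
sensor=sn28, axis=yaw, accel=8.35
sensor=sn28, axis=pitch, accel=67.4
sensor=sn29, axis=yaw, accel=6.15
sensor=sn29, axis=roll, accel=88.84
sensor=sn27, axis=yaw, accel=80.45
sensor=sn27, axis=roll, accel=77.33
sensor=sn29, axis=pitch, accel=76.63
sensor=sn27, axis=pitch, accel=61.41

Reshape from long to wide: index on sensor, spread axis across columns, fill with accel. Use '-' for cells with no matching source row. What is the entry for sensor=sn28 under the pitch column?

67.4

The long row with sensor=sn28, axis=pitch has accel=67.4.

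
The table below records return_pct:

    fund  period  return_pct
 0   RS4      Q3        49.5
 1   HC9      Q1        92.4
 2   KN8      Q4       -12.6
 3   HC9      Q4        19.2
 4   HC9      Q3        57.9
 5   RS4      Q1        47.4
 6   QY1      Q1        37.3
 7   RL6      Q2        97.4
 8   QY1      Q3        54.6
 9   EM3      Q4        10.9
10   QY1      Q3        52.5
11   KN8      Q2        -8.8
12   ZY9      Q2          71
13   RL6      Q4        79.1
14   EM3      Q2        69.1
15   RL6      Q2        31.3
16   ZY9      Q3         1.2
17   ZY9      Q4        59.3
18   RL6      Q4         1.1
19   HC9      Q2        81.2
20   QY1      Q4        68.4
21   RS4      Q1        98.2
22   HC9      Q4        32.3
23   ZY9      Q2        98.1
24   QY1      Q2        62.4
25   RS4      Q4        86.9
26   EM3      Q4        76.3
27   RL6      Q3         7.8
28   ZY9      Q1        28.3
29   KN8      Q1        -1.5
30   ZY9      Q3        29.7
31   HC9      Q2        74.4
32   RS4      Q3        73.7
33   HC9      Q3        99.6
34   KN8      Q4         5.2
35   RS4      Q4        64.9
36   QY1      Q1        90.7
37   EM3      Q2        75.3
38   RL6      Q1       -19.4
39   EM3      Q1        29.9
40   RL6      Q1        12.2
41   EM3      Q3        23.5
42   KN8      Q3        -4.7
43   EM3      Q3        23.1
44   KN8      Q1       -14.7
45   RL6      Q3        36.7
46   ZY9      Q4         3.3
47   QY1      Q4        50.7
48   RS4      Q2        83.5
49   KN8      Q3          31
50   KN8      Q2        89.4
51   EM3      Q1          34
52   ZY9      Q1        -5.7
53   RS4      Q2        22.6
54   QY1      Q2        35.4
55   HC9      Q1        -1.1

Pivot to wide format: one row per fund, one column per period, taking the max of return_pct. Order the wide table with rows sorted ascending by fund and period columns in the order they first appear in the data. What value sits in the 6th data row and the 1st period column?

73.7

With rows sorted ascending by fund, row 6 is fund=RS4. period columns in first-appearance order: Q3, Q1, Q4, Q2; column 1 is Q3.
Long rows with fund=RS4, period=Q3: max(49.5, 73.7) = 73.7.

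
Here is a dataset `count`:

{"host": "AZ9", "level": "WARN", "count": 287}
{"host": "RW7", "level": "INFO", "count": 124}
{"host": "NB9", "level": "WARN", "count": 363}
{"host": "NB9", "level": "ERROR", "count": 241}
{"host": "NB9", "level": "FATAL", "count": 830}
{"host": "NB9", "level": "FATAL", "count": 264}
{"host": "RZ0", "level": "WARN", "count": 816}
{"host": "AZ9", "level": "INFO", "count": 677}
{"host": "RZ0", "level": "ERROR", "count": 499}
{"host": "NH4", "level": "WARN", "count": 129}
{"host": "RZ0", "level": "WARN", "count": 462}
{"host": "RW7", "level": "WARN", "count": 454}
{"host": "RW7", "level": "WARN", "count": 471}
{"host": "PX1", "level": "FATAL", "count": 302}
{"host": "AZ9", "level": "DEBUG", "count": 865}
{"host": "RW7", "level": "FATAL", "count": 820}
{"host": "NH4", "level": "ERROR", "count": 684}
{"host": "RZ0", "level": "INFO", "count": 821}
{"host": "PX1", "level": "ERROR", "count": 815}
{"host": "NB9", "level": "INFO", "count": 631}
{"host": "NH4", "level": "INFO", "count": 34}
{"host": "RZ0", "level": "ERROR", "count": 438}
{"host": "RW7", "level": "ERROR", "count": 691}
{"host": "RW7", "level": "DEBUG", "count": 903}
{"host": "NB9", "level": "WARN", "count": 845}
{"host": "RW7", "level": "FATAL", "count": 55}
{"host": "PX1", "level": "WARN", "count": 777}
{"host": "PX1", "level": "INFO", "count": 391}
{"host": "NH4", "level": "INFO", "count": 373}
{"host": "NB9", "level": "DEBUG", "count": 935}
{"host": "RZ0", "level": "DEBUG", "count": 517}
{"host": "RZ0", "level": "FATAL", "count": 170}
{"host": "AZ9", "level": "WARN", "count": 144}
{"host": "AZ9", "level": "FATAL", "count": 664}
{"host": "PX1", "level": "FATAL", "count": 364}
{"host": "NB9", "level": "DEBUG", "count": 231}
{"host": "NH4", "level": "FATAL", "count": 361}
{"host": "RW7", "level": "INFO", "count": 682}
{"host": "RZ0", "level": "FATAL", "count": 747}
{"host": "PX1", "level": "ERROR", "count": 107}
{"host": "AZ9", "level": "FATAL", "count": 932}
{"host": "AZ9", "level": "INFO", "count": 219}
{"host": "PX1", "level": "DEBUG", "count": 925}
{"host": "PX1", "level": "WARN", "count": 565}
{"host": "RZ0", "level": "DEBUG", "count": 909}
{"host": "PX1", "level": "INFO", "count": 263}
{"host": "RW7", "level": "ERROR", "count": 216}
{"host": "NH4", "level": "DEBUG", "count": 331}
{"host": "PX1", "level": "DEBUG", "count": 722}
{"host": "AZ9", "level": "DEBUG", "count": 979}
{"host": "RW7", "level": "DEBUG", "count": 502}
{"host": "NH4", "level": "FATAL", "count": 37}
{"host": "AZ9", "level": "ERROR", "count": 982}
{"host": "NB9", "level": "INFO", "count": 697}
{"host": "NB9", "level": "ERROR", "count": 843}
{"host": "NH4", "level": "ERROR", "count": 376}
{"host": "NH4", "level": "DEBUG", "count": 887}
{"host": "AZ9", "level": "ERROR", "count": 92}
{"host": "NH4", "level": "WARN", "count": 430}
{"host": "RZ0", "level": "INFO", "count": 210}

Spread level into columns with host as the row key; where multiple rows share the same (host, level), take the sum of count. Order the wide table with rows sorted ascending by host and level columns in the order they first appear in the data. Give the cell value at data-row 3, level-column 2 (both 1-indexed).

407

With rows sorted ascending by host, row 3 is host=NH4. level columns in first-appearance order: WARN, INFO, ERROR, FATAL, DEBUG; column 2 is INFO.
Long rows with host=NH4, level=INFO: 34 + 373 = 407.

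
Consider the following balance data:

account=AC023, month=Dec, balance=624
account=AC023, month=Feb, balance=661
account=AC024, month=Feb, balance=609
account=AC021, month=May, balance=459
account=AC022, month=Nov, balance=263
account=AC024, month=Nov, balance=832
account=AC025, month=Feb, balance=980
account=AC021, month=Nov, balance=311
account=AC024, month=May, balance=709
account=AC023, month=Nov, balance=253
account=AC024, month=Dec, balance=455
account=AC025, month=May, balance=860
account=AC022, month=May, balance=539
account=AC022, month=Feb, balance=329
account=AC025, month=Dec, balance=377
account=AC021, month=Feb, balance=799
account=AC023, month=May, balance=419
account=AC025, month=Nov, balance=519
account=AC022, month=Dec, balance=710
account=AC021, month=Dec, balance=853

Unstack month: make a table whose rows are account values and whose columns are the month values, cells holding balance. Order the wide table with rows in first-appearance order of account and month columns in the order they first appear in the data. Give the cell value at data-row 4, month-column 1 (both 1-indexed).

With rows in first-appearance order of account, row 4 is account=AC022. month columns in first-appearance order: Dec, Feb, May, Nov; column 1 is Dec.
Long rows with account=AC022, month=Dec: balance = 710.

710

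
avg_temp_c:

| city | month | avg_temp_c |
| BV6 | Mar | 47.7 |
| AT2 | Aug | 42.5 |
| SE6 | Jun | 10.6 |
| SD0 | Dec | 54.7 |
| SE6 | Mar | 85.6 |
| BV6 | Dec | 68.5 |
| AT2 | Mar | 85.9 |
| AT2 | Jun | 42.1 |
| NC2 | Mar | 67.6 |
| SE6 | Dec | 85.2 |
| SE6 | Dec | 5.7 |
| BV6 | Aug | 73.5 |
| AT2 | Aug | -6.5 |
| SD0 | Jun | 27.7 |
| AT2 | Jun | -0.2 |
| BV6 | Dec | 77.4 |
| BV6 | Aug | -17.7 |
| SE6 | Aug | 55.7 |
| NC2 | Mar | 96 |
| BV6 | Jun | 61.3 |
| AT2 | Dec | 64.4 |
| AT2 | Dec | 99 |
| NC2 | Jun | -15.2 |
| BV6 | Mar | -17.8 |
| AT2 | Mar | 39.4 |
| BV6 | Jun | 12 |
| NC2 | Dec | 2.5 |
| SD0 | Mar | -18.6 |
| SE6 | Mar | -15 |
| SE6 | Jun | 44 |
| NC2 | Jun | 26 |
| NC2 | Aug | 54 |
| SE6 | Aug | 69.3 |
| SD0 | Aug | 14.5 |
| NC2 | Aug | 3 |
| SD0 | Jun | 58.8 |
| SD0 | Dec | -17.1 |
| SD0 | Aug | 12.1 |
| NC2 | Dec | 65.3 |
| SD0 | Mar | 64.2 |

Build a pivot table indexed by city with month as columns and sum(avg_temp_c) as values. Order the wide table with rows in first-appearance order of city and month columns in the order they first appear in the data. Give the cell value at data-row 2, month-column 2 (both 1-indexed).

With rows in first-appearance order of city, row 2 is city=AT2. month columns in first-appearance order: Mar, Aug, Jun, Dec; column 2 is Aug.
Long rows with city=AT2, month=Aug: 42.5 + -6.5 = 36.

36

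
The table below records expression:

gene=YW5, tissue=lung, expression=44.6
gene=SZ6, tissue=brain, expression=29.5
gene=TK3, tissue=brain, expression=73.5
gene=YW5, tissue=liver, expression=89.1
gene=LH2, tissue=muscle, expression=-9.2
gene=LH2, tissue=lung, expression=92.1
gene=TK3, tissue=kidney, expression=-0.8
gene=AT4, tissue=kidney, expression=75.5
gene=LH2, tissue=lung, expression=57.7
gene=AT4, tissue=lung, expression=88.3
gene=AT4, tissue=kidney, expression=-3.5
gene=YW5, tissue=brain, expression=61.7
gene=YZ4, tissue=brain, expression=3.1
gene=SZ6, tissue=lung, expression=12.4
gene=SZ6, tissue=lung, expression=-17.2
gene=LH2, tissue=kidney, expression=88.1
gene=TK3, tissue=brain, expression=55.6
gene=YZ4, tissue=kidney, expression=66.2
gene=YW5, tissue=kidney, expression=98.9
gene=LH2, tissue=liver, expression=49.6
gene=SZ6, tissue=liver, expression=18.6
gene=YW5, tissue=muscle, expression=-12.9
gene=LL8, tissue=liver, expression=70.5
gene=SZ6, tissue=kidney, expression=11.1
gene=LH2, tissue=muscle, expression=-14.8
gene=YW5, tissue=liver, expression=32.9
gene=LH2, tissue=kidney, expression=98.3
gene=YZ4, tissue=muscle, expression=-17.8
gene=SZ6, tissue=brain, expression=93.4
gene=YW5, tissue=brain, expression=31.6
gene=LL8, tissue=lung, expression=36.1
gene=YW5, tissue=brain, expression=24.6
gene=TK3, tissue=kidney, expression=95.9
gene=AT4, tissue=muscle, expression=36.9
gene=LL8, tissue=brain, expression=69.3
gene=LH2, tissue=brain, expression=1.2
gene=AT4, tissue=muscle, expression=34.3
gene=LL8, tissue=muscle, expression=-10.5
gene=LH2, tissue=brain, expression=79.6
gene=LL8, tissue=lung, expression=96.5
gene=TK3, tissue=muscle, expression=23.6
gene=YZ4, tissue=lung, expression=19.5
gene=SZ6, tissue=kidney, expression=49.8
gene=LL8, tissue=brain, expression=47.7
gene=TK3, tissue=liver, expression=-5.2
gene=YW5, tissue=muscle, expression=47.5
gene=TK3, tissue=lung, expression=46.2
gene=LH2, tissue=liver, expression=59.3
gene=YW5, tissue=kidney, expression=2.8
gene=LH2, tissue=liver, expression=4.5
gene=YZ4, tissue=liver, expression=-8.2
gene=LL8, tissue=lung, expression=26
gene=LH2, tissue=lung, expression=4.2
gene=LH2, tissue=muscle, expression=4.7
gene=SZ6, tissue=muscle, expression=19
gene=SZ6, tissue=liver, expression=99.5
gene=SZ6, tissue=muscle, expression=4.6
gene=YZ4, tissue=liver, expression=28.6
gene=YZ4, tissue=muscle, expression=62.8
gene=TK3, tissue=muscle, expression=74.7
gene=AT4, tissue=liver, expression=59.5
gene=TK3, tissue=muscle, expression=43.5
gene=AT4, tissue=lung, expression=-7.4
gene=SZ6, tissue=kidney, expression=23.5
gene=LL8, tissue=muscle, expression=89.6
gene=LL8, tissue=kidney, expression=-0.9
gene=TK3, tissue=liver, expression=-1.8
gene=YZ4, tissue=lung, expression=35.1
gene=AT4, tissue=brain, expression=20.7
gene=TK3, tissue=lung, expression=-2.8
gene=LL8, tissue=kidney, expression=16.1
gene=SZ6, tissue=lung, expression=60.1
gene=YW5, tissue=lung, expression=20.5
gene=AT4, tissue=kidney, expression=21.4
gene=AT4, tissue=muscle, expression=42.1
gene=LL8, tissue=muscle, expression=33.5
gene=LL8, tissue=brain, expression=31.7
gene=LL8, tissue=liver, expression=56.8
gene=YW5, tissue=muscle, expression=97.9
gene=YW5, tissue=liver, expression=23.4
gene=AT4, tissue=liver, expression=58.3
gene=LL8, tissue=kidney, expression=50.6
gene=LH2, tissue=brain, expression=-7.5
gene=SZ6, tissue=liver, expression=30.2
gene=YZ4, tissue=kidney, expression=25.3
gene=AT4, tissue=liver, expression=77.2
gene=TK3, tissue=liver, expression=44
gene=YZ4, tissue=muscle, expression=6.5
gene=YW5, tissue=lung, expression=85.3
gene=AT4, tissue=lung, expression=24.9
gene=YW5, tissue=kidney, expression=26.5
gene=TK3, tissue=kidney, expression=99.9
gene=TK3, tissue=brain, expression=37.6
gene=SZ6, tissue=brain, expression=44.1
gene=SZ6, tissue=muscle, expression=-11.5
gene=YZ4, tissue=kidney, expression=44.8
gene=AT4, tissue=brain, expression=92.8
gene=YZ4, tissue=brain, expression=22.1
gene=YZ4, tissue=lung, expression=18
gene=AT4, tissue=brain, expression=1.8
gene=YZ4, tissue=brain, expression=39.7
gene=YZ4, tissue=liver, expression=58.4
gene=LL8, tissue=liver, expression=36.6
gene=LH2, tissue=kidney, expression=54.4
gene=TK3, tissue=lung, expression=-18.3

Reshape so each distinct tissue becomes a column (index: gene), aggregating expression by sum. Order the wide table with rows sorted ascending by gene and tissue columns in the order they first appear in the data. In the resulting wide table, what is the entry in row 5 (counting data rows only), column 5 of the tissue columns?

195

With rows sorted ascending by gene, row 5 is gene=TK3. tissue columns in first-appearance order: lung, brain, liver, muscle, kidney; column 5 is kidney.
Long rows with gene=TK3, tissue=kidney: -0.8 + 95.9 + 99.9 = 195.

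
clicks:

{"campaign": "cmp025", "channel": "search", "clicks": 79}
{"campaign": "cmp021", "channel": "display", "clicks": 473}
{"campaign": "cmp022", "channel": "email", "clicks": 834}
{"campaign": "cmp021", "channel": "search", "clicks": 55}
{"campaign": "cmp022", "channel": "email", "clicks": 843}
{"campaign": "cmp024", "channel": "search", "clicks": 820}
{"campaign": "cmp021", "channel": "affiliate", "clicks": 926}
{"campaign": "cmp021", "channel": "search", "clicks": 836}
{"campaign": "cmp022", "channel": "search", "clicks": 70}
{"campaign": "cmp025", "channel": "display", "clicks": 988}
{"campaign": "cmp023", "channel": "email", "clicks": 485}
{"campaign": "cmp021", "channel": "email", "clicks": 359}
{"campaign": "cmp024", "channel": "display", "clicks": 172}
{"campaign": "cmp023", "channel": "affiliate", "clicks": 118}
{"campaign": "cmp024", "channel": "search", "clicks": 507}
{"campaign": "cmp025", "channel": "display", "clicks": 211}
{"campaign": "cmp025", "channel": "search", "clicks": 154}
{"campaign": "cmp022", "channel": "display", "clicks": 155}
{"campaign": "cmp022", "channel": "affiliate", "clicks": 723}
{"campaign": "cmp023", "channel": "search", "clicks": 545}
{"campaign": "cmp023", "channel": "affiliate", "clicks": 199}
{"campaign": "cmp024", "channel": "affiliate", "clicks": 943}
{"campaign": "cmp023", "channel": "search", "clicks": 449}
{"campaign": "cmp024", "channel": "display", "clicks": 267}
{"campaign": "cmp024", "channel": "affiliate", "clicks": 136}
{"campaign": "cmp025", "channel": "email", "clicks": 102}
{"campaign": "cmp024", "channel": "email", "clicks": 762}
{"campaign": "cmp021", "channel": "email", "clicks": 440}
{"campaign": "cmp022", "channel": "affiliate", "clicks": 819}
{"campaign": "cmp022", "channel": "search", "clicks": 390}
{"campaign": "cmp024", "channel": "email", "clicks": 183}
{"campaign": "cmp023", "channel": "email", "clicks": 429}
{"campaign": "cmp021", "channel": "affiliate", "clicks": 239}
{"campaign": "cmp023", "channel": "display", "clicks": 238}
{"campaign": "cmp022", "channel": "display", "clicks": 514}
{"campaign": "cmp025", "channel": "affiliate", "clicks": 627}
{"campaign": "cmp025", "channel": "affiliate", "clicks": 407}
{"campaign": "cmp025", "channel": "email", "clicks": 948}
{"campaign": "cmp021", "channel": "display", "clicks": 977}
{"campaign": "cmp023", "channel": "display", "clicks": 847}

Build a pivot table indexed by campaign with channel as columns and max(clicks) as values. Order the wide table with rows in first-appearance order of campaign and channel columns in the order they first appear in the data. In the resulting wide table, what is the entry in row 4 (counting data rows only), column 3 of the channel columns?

With rows in first-appearance order of campaign, row 4 is campaign=cmp024. channel columns in first-appearance order: search, display, email, affiliate; column 3 is email.
Long rows with campaign=cmp024, channel=email: max(762, 183) = 762.

762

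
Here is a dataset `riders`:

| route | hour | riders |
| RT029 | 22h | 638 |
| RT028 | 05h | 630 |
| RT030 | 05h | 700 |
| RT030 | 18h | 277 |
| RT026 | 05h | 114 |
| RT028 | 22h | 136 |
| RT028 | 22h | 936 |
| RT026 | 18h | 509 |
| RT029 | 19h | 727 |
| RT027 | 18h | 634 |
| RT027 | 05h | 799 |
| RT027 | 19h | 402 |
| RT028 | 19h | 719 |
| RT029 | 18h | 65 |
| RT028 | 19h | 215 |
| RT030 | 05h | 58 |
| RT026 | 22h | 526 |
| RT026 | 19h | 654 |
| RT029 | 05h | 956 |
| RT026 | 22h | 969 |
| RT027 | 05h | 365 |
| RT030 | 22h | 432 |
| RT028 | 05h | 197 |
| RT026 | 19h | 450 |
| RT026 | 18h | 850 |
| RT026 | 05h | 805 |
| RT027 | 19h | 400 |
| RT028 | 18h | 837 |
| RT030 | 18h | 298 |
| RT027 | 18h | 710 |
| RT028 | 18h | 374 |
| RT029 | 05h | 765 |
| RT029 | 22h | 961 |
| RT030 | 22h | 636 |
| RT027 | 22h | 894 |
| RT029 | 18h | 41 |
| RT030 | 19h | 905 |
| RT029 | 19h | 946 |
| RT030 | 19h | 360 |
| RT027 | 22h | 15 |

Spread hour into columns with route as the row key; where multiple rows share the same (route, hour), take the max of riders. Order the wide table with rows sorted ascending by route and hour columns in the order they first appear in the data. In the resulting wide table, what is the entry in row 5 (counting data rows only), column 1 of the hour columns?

636

With rows sorted ascending by route, row 5 is route=RT030. hour columns in first-appearance order: 22h, 05h, 18h, 19h; column 1 is 22h.
Long rows with route=RT030, hour=22h: max(432, 636) = 636.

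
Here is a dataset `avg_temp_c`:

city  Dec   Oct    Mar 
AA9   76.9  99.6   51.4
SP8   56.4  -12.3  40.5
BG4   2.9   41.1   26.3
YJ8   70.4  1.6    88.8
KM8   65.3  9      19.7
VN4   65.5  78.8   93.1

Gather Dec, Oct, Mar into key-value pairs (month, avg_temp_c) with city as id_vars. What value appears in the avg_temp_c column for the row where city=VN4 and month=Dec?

65.5

Unpivoting turns each (city, wide-column) pair into one long row.
The wide cell at row VN4, column Dec holds 65.5, so the long row (VN4, Dec) has avg_temp_c=65.5.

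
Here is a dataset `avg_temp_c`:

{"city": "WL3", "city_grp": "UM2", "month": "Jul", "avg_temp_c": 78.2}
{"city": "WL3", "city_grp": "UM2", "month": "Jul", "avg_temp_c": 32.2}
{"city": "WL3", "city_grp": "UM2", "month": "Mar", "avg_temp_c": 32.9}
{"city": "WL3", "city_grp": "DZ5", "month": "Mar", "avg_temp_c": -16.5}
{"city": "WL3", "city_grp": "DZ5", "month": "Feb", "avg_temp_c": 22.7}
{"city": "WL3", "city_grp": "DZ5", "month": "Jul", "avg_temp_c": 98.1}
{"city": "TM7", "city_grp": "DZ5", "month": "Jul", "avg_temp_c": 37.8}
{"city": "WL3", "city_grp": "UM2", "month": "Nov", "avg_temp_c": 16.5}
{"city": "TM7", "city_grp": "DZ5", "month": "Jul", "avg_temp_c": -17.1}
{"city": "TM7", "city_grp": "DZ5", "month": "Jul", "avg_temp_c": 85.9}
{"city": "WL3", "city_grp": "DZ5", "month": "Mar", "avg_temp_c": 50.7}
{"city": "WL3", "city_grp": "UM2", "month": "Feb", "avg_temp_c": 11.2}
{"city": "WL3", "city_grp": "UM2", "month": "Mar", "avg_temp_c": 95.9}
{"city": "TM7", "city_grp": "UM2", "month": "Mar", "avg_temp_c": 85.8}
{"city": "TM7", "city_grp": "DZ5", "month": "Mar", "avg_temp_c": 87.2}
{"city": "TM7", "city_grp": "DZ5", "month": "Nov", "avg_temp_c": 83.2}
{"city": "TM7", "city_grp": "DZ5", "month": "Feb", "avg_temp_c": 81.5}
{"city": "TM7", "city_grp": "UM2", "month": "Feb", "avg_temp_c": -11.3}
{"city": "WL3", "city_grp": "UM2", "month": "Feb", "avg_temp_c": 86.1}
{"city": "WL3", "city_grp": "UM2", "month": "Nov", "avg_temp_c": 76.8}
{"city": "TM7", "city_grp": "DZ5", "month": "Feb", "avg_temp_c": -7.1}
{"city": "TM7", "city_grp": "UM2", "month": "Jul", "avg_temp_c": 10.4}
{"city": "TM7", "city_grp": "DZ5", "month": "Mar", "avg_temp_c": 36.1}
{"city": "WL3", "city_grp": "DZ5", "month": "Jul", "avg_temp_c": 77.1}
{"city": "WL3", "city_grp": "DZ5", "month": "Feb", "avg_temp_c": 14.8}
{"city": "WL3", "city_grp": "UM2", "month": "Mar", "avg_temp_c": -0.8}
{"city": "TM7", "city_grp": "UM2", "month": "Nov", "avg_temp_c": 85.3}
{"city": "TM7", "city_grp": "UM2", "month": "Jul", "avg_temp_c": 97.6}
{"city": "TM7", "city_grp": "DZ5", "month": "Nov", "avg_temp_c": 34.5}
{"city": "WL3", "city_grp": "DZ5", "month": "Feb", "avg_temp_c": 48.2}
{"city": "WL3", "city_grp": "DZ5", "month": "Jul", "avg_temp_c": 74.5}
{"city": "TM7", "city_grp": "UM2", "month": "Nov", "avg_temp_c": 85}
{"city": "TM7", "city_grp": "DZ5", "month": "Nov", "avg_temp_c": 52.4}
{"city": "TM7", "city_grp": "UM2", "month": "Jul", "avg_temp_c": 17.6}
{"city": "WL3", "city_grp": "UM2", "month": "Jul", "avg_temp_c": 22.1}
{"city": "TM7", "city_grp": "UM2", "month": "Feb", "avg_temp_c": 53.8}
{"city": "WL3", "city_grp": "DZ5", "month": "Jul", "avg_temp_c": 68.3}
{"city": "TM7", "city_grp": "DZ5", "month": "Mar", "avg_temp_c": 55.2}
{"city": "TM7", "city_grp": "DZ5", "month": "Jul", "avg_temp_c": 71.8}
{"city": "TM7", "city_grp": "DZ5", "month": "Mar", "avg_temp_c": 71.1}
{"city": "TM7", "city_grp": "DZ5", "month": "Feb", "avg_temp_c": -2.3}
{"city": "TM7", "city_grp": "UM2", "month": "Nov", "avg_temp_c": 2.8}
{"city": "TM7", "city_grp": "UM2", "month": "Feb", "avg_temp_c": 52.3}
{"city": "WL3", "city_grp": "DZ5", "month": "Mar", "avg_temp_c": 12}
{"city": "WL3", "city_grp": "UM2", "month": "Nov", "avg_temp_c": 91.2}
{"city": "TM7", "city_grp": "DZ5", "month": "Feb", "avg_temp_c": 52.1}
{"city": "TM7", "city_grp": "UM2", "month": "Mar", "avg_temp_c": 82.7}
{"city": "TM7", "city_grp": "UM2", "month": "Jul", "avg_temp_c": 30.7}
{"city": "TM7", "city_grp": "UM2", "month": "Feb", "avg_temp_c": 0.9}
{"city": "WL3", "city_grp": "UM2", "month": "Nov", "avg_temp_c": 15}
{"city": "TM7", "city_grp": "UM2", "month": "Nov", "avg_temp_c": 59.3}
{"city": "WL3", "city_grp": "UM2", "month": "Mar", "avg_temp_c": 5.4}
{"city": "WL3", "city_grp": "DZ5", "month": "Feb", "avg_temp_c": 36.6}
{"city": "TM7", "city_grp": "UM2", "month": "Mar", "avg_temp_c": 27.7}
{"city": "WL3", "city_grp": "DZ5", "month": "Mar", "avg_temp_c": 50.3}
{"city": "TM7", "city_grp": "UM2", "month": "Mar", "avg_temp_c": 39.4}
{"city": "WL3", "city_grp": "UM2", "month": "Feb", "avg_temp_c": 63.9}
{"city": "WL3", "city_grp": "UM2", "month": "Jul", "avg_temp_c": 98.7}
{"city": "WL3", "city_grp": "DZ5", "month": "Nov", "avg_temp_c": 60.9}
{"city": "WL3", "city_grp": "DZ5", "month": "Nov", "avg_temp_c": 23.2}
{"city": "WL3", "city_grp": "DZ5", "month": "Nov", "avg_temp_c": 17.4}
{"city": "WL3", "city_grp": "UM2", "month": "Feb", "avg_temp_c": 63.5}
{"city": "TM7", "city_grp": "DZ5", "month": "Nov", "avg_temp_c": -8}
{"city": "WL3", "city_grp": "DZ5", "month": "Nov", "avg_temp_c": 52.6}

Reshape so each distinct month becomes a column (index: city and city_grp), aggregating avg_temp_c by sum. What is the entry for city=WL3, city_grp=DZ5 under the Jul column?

Rows with city=WL3, city_grp=DZ5 and month=Jul: avg_temp_c values are 98.1, 77.1, 74.5, 68.3.
98.1 + 77.1 + 74.5 + 68.3 = 318.

318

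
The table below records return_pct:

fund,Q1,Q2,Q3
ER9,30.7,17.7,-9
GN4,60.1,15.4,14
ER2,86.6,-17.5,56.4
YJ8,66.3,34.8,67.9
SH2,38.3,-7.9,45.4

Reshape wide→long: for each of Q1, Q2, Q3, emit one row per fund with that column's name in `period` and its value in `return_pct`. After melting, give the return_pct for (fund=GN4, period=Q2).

15.4

Unpivoting turns each (fund, wide-column) pair into one long row.
The wide cell at row GN4, column Q2 holds 15.4, so the long row (GN4, Q2) has return_pct=15.4.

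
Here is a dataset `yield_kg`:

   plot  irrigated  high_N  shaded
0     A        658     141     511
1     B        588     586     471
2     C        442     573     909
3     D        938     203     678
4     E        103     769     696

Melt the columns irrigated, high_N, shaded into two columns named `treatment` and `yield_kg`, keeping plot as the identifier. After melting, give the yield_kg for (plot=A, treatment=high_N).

141

Unpivoting turns each (plot, wide-column) pair into one long row.
The wide cell at row A, column high_N holds 141, so the long row (A, high_N) has yield_kg=141.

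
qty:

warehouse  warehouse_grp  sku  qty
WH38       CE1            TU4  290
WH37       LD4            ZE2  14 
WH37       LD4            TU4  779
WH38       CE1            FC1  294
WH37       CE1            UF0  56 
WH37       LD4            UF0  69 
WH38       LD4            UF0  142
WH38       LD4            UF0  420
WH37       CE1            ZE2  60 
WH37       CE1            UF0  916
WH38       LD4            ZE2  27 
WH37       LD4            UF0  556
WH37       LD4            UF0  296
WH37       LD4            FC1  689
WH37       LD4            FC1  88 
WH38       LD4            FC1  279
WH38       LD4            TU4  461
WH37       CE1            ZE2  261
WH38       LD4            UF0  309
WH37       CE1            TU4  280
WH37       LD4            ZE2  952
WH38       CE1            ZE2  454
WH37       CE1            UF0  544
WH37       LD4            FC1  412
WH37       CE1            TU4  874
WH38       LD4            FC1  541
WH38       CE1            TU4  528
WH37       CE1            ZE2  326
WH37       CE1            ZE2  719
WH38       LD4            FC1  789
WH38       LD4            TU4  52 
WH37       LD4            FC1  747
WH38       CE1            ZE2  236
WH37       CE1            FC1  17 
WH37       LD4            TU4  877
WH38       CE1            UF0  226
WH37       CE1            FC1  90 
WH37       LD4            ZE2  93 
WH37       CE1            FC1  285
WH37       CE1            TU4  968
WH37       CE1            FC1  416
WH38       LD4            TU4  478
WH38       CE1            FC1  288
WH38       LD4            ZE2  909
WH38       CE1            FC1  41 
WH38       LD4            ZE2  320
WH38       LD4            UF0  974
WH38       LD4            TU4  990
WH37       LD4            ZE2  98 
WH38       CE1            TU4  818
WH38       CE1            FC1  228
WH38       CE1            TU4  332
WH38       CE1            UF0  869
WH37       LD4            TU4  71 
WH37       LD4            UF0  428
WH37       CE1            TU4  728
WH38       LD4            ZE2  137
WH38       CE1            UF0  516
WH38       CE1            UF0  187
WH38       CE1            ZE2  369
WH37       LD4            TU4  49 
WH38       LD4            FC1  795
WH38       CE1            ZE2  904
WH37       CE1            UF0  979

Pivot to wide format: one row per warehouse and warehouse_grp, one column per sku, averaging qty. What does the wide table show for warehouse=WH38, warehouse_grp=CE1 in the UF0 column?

449.50

Rows with warehouse=WH38, warehouse_grp=CE1 and sku=UF0: qty values are 226, 869, 516, 187.
(226 + 869 + 516 + 187) / 4 = 449.50.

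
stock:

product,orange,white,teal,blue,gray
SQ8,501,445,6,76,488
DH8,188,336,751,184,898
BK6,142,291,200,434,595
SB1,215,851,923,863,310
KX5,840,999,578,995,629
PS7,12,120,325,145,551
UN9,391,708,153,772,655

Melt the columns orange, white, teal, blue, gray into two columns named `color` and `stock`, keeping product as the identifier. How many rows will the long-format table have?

35

7 product values × 5 melted columns = 35 rows.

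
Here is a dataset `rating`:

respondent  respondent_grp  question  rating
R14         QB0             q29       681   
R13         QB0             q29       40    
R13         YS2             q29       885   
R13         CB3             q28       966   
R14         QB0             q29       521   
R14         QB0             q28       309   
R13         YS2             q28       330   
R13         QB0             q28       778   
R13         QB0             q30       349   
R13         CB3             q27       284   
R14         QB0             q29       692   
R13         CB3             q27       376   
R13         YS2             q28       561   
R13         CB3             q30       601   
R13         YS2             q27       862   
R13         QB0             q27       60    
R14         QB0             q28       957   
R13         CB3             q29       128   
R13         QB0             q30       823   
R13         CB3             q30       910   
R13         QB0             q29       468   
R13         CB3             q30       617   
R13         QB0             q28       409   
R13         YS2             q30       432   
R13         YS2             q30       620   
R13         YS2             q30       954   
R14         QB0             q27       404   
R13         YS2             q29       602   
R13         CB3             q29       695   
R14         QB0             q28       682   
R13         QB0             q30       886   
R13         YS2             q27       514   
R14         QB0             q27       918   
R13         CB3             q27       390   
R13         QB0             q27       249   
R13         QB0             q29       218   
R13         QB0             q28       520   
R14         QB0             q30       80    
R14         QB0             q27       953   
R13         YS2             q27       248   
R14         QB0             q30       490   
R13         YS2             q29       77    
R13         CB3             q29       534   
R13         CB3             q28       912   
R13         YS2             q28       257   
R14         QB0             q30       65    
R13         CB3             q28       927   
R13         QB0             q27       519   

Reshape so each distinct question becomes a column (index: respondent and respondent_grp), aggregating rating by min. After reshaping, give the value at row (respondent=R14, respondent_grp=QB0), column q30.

65

Rows with respondent=R14, respondent_grp=QB0 and question=q30: rating values are 80, 490, 65.
min(80, 490, 65) = 65.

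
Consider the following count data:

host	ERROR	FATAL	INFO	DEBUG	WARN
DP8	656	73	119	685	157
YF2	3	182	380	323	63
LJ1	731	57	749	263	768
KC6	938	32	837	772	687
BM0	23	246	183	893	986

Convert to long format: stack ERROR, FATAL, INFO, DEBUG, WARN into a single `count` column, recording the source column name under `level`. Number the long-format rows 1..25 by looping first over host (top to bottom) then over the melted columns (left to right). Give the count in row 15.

768

25 rows total (5 × 5). Row 15: index ⌊(15-1)/5⌋ = 2 into host → LJ1; (15-1) mod 5 = 4 into the melted columns → WARN.
So row 15 is (LJ1, WARN, 768); count = 768.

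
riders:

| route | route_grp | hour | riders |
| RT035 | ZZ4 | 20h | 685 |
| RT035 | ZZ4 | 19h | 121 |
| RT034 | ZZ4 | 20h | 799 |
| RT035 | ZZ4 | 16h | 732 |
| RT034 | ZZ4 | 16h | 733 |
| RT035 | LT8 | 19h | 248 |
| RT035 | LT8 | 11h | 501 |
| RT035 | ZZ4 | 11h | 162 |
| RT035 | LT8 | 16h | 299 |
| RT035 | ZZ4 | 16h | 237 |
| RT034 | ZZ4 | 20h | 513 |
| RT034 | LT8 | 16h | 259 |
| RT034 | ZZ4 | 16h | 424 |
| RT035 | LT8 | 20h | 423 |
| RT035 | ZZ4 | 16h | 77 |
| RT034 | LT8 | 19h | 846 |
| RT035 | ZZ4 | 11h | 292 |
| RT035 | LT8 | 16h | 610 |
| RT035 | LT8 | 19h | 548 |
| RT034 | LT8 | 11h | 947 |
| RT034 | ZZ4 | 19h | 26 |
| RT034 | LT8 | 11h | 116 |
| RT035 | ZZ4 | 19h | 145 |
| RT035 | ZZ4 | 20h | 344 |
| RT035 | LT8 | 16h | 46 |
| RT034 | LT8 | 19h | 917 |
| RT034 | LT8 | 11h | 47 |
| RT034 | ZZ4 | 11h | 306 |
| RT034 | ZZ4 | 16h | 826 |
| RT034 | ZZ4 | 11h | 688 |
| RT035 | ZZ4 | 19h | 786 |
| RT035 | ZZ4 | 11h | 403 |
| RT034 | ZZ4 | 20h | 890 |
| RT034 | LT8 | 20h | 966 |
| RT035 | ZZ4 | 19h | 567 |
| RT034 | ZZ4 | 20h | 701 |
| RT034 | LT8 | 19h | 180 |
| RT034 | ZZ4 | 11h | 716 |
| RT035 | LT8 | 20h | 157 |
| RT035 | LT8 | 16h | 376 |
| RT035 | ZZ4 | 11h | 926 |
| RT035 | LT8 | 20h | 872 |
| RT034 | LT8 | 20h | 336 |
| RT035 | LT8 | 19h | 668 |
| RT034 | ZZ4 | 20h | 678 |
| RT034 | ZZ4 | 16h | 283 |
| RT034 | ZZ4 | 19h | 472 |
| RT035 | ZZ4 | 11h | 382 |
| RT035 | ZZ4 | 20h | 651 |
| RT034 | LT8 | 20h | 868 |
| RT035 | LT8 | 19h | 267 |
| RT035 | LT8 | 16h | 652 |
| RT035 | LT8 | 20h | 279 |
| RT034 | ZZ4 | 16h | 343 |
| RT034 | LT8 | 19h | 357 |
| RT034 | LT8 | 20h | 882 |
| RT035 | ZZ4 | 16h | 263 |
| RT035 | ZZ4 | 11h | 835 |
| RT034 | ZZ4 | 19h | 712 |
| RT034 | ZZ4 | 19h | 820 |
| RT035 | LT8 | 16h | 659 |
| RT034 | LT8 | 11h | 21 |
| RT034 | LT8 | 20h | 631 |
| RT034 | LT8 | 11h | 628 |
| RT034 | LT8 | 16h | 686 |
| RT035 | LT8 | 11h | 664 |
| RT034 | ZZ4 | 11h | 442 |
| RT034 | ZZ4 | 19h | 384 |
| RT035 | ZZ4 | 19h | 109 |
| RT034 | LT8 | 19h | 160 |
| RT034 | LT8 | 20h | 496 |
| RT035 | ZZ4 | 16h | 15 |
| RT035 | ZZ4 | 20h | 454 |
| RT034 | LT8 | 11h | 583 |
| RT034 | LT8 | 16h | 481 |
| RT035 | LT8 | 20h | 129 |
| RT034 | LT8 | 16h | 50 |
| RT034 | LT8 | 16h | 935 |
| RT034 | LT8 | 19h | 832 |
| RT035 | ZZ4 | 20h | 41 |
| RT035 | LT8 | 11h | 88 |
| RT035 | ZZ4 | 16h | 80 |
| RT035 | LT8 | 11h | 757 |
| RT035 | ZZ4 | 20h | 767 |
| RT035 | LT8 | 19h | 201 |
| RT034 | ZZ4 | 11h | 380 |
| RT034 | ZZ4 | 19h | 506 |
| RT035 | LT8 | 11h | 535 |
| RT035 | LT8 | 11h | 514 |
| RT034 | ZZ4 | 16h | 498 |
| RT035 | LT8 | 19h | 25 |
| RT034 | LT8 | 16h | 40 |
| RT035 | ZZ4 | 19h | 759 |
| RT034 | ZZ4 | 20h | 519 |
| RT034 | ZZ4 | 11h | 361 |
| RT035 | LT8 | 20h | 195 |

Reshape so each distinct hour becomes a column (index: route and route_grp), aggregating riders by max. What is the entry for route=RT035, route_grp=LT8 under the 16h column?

Rows with route=RT035, route_grp=LT8 and hour=16h: riders values are 299, 610, 46, 376, 652, 659.
max(299, 610, 46, 376, 652, 659) = 659.

659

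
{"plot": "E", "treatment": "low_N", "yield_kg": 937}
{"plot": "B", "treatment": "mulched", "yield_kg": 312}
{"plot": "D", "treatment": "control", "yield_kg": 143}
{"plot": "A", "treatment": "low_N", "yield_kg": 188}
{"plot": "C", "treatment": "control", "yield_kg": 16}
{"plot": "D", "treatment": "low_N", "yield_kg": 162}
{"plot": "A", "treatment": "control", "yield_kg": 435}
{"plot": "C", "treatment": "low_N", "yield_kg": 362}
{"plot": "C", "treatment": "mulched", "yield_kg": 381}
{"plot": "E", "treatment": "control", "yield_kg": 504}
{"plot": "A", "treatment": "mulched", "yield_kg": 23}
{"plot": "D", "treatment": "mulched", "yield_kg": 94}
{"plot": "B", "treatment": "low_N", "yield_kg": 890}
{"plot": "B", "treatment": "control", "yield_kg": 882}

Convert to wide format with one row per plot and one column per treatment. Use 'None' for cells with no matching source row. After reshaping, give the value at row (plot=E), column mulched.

None

No long-format row has plot=E and treatment=mulched, so the cell is None.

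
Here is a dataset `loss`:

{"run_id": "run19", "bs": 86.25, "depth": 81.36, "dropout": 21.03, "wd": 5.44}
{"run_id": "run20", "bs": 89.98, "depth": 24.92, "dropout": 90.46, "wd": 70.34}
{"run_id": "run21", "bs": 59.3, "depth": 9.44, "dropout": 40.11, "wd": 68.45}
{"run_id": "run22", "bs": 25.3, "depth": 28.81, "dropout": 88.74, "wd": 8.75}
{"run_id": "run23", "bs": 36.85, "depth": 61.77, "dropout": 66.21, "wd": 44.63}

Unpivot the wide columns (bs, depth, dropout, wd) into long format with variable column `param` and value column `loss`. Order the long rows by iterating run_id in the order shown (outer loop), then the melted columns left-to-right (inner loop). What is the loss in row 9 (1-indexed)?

20 rows total (5 × 4). Row 9: index ⌊(9-1)/4⌋ = 2 into run_id → run21; (9-1) mod 4 = 0 into the melted columns → bs.
So row 9 is (run21, bs, 59.3); loss = 59.3.

59.3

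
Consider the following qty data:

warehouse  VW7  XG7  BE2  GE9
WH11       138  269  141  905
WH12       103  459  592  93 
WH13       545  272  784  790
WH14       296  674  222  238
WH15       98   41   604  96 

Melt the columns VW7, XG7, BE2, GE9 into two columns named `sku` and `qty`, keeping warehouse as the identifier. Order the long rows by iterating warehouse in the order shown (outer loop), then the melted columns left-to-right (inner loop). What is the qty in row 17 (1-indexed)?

20 rows total (5 × 4). Row 17: index ⌊(17-1)/4⌋ = 4 into warehouse → WH15; (17-1) mod 4 = 0 into the melted columns → VW7.
So row 17 is (WH15, VW7, 98); qty = 98.

98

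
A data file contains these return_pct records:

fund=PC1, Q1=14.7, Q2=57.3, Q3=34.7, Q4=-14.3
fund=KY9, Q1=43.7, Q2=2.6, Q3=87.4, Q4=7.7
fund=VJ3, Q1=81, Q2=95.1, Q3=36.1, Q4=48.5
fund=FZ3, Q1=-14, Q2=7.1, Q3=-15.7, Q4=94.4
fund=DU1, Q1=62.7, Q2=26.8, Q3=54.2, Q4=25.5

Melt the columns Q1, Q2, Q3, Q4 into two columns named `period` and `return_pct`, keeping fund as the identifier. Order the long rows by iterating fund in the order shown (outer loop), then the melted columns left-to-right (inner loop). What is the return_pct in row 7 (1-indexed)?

20 rows total (5 × 4). Row 7: index ⌊(7-1)/4⌋ = 1 into fund → KY9; (7-1) mod 4 = 2 into the melted columns → Q3.
So row 7 is (KY9, Q3, 87.4); return_pct = 87.4.

87.4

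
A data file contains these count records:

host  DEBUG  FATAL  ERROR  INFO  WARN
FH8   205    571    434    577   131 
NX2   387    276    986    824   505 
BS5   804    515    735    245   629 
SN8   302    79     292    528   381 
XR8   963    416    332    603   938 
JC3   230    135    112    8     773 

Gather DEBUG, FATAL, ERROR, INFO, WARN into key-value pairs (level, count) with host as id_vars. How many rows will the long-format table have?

6 host values × 5 melted columns = 30 rows.

30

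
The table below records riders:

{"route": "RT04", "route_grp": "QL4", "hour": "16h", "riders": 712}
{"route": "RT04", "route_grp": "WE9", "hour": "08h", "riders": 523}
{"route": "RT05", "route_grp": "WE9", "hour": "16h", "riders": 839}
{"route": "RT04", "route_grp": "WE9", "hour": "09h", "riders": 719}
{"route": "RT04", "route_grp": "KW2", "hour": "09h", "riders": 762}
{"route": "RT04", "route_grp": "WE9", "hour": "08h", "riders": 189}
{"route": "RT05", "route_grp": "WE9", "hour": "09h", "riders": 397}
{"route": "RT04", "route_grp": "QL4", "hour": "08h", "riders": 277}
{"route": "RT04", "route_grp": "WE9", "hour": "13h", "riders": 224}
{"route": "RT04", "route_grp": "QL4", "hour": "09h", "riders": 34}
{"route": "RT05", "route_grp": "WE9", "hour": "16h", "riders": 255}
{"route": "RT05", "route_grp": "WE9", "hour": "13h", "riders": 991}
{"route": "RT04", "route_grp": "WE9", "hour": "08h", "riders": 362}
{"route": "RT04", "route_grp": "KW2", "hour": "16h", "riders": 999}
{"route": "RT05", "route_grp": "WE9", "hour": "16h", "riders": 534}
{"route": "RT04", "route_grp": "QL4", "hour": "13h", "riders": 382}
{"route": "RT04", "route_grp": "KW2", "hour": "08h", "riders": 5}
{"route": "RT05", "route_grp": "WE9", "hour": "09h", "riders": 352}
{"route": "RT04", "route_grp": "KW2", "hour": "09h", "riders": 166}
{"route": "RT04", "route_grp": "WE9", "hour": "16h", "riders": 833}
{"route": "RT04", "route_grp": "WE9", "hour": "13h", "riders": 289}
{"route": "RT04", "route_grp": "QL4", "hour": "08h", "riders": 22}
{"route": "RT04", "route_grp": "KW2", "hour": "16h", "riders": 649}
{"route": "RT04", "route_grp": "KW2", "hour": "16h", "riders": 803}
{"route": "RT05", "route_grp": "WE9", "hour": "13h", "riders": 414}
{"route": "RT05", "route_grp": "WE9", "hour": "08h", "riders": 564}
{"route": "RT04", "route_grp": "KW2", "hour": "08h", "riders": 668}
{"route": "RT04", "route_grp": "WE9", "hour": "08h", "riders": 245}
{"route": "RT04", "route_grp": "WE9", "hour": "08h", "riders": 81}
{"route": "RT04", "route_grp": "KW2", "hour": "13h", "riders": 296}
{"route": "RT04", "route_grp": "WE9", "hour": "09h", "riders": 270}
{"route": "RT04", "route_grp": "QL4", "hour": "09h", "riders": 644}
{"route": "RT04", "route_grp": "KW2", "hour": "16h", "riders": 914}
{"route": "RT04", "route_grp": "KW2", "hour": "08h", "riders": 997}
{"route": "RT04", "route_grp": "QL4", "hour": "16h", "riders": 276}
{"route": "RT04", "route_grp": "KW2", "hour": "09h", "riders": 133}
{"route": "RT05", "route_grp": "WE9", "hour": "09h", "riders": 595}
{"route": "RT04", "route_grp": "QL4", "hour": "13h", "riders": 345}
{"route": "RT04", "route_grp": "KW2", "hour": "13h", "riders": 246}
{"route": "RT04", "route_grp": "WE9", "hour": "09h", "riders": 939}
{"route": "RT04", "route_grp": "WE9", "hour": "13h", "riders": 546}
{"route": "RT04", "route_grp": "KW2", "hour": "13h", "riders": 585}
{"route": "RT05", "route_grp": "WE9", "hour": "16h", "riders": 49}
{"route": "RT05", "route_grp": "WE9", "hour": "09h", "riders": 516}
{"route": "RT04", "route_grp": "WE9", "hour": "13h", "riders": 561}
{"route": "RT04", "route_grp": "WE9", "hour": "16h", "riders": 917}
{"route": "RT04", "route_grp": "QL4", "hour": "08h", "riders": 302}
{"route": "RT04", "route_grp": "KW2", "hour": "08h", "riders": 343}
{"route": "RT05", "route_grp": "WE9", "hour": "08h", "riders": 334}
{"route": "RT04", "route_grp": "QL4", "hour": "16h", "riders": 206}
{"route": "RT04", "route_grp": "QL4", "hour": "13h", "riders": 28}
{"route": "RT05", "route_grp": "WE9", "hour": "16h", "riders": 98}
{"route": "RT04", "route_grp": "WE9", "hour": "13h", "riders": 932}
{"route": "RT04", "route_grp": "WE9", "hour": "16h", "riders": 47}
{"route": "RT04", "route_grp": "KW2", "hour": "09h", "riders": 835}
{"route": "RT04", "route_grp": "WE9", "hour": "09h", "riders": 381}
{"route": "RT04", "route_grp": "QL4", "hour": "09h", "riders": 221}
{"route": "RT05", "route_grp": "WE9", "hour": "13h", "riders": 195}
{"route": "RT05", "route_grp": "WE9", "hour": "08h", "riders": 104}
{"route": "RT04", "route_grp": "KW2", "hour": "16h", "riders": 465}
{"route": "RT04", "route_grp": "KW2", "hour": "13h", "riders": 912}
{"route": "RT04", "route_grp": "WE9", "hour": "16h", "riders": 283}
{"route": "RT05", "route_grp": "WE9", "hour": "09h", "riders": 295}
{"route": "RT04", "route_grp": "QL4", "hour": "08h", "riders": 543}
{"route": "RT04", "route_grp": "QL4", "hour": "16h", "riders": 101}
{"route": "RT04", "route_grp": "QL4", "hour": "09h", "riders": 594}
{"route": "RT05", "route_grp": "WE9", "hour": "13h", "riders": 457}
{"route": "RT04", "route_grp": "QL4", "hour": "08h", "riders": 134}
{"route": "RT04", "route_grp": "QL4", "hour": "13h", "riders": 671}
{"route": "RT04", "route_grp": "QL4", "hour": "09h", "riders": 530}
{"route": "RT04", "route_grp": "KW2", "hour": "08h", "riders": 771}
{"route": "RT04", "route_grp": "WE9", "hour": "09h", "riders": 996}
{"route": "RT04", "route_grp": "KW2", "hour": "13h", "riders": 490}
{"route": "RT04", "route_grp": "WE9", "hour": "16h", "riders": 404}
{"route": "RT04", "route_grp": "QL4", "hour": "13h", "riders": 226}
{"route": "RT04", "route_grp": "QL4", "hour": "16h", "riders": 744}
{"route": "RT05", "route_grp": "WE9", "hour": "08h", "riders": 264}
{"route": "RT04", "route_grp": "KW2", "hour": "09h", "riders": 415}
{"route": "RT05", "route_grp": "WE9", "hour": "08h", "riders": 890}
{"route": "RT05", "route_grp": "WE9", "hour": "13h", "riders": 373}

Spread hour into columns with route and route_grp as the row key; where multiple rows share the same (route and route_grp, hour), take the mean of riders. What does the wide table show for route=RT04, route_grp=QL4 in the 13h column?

Rows with route=RT04, route_grp=QL4 and hour=13h: riders values are 382, 345, 28, 671, 226.
(382 + 345 + 28 + 671 + 226) / 5 = 330.40.

330.40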